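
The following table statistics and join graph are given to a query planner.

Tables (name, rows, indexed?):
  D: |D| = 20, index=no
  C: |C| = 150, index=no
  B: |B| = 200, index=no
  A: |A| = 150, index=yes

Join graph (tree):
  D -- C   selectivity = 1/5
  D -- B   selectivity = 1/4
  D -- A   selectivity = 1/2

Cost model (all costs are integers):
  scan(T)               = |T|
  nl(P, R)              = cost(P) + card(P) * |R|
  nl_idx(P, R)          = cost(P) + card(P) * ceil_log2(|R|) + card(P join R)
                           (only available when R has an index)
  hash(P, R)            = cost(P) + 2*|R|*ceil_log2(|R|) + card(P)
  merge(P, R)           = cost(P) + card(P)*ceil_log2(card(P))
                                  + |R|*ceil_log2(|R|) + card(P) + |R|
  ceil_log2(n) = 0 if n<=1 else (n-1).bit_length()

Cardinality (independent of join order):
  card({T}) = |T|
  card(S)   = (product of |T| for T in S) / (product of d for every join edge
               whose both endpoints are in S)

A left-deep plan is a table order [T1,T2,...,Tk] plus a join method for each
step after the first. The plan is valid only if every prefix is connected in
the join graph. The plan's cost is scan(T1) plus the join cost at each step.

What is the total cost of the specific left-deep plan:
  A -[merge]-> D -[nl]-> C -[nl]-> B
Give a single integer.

step 1: scan A: cost=150, card=150
step 2: join D via merge
    card(P join D) = 150*20/(2) = 1500
    cost = 150 + 150*8 + 20*5 + 150 + 20 = 1620
step 3: join C via nl
    card(P join C) = 1500*150/(5) = 45000
    cost = 1620 + 1500*150 = 226620
step 4: join B via nl
    card(P join B) = 45000*200/(4) = 2250000
    cost = 226620 + 45000*200 = 9226620

9226620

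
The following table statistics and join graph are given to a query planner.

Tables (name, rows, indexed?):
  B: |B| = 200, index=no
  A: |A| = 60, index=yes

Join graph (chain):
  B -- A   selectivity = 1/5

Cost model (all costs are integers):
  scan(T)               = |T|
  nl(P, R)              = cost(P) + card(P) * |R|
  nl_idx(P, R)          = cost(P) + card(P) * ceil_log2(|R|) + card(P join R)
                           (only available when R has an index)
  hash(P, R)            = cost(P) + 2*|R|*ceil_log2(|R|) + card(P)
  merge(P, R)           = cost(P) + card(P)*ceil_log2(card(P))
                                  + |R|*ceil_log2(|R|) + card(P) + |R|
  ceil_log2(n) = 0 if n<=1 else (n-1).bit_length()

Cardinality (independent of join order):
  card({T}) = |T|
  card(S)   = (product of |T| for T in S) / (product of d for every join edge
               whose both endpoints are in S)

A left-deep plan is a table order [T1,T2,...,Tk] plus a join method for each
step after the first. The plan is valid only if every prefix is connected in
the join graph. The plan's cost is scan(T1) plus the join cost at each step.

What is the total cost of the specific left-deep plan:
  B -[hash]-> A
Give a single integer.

1120

step 1: scan B: cost=200, card=200
step 2: join A via hash
    card(P join A) = 200*60/(5) = 2400
    cost = 200 + 2*60*6 + 200 = 1120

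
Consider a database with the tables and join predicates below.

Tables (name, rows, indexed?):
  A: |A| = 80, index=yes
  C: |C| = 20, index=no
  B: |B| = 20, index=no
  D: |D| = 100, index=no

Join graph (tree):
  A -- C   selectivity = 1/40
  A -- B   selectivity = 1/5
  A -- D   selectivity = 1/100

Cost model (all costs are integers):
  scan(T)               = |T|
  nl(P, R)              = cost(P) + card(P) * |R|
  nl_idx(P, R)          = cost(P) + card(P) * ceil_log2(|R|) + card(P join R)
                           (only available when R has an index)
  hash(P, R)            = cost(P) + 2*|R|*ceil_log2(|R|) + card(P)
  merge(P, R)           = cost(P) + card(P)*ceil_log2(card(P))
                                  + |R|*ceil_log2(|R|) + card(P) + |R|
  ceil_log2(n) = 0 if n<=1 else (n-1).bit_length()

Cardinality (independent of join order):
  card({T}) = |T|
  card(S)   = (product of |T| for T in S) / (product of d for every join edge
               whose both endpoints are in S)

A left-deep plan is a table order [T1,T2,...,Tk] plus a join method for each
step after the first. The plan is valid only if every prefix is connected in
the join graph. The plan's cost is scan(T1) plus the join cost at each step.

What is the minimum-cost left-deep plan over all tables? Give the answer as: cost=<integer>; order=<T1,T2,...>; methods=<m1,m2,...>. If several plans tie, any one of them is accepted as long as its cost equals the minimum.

Selinger DP (subsets sized 1..n):
  {A}: scan cost=80, card=80
  {C}: scan cost=20, card=20
  {B}: scan cost=20, card=20
  {D}: scan cost=100, card=100
  {AC}: card=40; try (A,nl_idx)→200, (C,hash)→360, (A,merge)→780, (C,merge)→840, (A,hash)→1160, (A,nl)→1620 …(+1); best=200 via (A,nl_idx)
  {AB}: card=320; try (B,hash)→360, (A,nl_idx)→480, (A,merge)→780, (B,merge)→840, (A,hash)→1160, (A,nl)→1620 …(+1); best=360 via (B,hash)
  {AD}: card=80; try (A,nl_idx)→880, (A,hash)→1320, (D,merge)→1520, (A,merge)→1540, (D,hash)→1560, (D,nl)→8080 …(+1); best=880 via (A,nl_idx)
  {ABC}: card=160; try (B,hash)→440, (B,merge)→600, (C,hash)→880, (B,nl)→1000, (C,merge)→3680, (C,nl)→6760; best=440 via (B,hash)
  {ACD}: card=40; try (C,hash)→1160, (D,merge)→1280, (D,hash)→1640, (C,merge)→1640, (C,nl)→2480, (D,nl)→4200; best=1160 via (C,hash)
  {ABD}: card=320; try (B,hash)→1160, (B,merge)→1640, (D,hash)→2080, (B,nl)→2480, (D,merge)→4360, (D,nl)→32360; best=1160 via (B,hash)
  {ABCD}: card=160; try (B,hash)→1400, (B,merge)→1560, (C,hash)→1680, (B,nl)→1960, (D,hash)→2000, (D,merge)→2680 …(+3); best=1400 via (B,hash)

cost=1400; order=D,A,C,B; methods=nl_idx,hash,hash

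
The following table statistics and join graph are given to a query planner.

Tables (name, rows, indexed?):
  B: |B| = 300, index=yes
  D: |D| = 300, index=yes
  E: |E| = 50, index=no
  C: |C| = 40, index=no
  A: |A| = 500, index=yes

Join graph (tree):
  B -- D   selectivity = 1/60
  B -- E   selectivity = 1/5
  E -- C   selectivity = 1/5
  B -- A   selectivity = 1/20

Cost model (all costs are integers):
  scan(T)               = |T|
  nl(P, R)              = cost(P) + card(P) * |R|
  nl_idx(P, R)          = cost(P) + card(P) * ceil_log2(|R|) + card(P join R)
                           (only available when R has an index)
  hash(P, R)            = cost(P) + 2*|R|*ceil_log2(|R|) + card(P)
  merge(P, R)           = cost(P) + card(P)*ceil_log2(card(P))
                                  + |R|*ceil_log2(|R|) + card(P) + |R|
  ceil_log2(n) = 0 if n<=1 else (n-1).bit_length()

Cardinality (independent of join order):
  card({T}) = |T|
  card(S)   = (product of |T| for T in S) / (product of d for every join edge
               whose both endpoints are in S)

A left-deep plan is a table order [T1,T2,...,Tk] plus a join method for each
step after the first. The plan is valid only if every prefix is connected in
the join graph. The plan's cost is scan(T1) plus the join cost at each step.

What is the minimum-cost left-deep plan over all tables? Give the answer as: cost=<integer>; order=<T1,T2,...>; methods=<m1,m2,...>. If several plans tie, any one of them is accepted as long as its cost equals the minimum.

cost=151080; order=B,D,E,C,A; methods=nl_idx,hash,hash,hash

Selinger DP (subsets sized 1..n):
  {B}: scan cost=300, card=300
  {D}: scan cost=300, card=300
  {E}: scan cost=50, card=50
  {C}: scan cost=40, card=40
  {A}: scan cost=500, card=500
  {BD}: card=1500; try (D,nl_idx)→4500, (B,nl_idx)→4500, (D,hash)→6000, (B,hash)→6000, (D,merge)→6300, (B,merge)→6300 …(+2); best=4500 via (D,nl_idx)
  {BE}: card=3000; try (E,hash)→1200, (B,merge)→3400, (B,nl_idx)→3500, (E,merge)→3650, (B,hash)→5500, (B,nl)→15050 …(+1); best=1200 via (E,hash)
  {AB}: card=7500; try (B,hash)→6400, (A,merge)→8300, (B,merge)→8500, (A,hash)→9600, (A,nl_idx)→10500, (B,nl_idx)→12500 …(+2); best=6400 via (B,hash)
  {CE}: card=400; try (C,hash)→580, (E,merge)→670, (E,hash)→680, (C,merge)→680, (E,nl)→2040, (C,nl)→2050; best=580 via (C,hash)
  {BDE}: card=15000; try (E,hash)→6600, (D,hash)→9600, (E,merge)→22850, (D,merge)→43200, (D,nl_idx)→43200, (E,nl)→79500 …(+1); best=6600 via (E,hash)
  {ABD}: card=37500; try (A,hash)→15000, (D,hash)→19300, (A,merge)→27500, (A,nl_idx)→55500, (D,nl_idx)→111400, (D,merge)→114400 …(+2); best=15000 via (A,hash)
  {BCE}: card=24000; try (C,hash)→4680, (B,hash)→6380, (B,merge)→7580, (B,nl_idx)→28180, (C,merge)→40480, (B,nl)→120580 …(+1); best=4680 via (C,hash)
  {ABE}: card=75000; try (A,hash)→13200, (E,hash)→14500, (A,merge)→45200, (A,nl_idx)→103200, (E,merge)→111750, (E,nl)→381400 …(+1); best=13200 via (A,hash)
  {BCDE}: card=120000; try (C,hash)→22080, (D,hash)→34080, (C,merge)→231880, (D,nl_idx)→340680, (D,merge)→391680, (C,nl)→606600 …(+1); best=22080 via (C,hash)
  {ABDE}: card=375000; try (A,hash)→30600, (E,hash)→53100, (D,hash)→93600, (A,merge)→236600, (A,nl_idx)→516600, (E,merge)→652850 …(+5); best=30600 via (A,hash)
  {ABCE}: card=600000; try (A,hash)→37680, (C,hash)→88680, (A,merge)→393680, (A,nl_idx)→820680, (C,merge)→1363480, (C,nl)→3013200 …(+1); best=37680 via (A,hash)
  {ABCDE}: card=3000000; try (A,hash)→151080, (C,hash)→406080, (D,hash)→643080, (A,merge)→2187080, (A,nl_idx)→4102080, (C,merge)→7530880 …(+5); best=151080 via (A,hash)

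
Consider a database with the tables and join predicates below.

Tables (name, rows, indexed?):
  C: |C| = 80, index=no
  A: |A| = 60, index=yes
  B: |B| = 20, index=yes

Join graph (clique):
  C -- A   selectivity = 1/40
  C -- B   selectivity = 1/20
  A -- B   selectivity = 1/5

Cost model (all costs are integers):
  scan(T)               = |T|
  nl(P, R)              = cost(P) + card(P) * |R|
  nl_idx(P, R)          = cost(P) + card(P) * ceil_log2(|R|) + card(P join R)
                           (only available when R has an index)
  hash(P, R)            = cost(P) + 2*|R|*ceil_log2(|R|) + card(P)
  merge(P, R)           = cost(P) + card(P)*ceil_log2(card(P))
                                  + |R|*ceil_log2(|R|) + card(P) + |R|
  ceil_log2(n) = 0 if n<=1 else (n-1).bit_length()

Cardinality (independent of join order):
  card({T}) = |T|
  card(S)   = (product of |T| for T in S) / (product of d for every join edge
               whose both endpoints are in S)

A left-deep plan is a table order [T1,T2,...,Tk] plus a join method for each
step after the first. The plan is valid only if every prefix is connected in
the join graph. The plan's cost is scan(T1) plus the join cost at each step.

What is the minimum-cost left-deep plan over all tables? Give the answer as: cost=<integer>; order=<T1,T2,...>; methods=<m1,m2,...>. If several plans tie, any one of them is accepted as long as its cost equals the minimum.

cost=864; order=C,B,A; methods=hash,nl_idx

Selinger DP (subsets sized 1..n):
  {C}: scan cost=80, card=80
  {A}: scan cost=60, card=60
  {B}: scan cost=20, card=20
  {AC}: card=120; try (A,nl_idx)→680, (A,hash)→880, (C,merge)→1120, (A,merge)→1140, (C,hash)→1240, (C,nl)→4860 …(+1); best=680 via (A,nl_idx)
  {BC}: card=80; try (B,hash)→360, (B,nl_idx)→560, (C,merge)→780, (B,merge)→840, (C,hash)→1160, (C,nl)→1620 …(+1); best=360 via (B,hash)
  {AB}: card=240; try (B,hash)→320, (A,nl_idx)→380, (A,merge)→560, (B,merge)→600, (B,nl_idx)→600, (A,hash)→760 …(+2); best=320 via (B,hash)
  {ABC}: card=24; try (A,nl_idx)→864, (B,hash)→1000, (A,hash)→1160, (B,nl_idx)→1304, (A,merge)→1420, (C,hash)→1680 …(+5); best=864 via (A,nl_idx)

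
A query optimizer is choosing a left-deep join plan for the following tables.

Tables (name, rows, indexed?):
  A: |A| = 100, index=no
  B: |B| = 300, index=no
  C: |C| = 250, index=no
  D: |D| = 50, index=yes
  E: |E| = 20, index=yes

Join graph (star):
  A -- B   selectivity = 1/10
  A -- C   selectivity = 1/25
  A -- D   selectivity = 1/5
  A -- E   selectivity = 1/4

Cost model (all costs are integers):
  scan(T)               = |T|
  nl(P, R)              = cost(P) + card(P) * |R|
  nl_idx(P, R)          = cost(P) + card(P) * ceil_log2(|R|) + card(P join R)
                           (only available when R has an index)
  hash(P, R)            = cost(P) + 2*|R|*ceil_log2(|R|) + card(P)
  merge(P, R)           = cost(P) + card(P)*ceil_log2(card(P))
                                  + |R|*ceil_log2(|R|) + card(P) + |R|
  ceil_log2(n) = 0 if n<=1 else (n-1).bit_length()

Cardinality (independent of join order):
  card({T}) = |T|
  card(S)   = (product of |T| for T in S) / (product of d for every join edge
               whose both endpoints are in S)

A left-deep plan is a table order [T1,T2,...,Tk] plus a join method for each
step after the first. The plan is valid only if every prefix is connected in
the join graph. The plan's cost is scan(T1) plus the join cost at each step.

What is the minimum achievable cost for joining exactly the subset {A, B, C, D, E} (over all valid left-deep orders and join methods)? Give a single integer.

Selinger DP over subsets of {A,B,C,D,E}:
  {A}: scan cost=100, card=100
  {B}: scan cost=300, card=300
  {C}: scan cost=250, card=250
  {D}: scan cost=50, card=50
  {E}: scan cost=20, card=20
  {AB}: card=3000; try (A,hash)→2000, (B,merge)→3900, (A,merge)→4100, (B,hash)→5600, (B,nl)→30100, (A,nl)→30300; best=2000 via (A,hash)
  {AC}: card=1000; try (A,hash)→1900, (C,merge)→3150, (A,merge)→3300, (C,hash)→4200, (C,nl)→25100, (A,nl)→25250; best=1900 via (A,hash)
  {AD}: card=1000; try (D,hash)→800, (A,merge)→1200, (D,merge)→1250, (A,hash)→1500, (D,nl_idx)→1700, (A,nl)→5050 …(+1); best=800 via (D,hash)
  {AE}: card=500; try (E,hash)→400, (A,merge)→940, (E,merge)→1020, (E,nl_idx)→1100, (A,hash)→1440, (A,nl)→2020 …(+1); best=400 via (E,hash)
  {ABC}: card=30000; try (B,hash)→8300, (C,hash)→9000, (B,merge)→15900, (C,merge)→43250, (B,nl)→301900, (C,nl)→752000; best=8300 via (B,hash)
  {ABD}: card=30000; try (D,hash)→5600, (B,hash)→7200, (B,merge)→14800, (D,merge)→41350, (D,nl_idx)→50000, (D,nl)→152000 …(+1); best=5600 via (D,hash)
  {ABE}: card=15000; try (E,hash)→5200, (B,hash)→6300, (B,merge)→8400, (E,nl_idx)→32000, (E,merge)→41120, (E,nl)→62000 …(+1); best=5200 via (E,hash)
  {ACD}: card=10000; try (D,hash)→3500, (C,hash)→5800, (D,merge)→13250, (C,merge)→14050, (D,nl_idx)→17900, (D,nl)→51900 …(+1); best=3500 via (D,hash)
  {ACE}: card=5000; try (E,hash)→3100, (C,hash)→4900, (C,merge)→7650, (E,nl_idx)→11900, (E,merge)→13020, (E,nl)→21900 …(+1); best=3100 via (E,hash)
  {ADE}: card=5000; try (D,hash)→1500, (E,hash)→2000, (D,merge)→5750, (D,nl_idx)→8400, (E,nl_idx)→10800, (E,merge)→11920 …(+2); best=1500 via (D,hash)
  {ABCD}: card=300000; try (B,hash)→18900, (D,hash)→38900, (C,hash)→39600, (B,merge)→156500, (C,merge)→487850, (D,nl_idx)→488300 …(+4); best=18900 via (B,hash)
  {ABCE}: card=150000; try (B,hash)→13500, (C,hash)→24200, (E,hash)→38500, (B,merge)→76100, (C,merge)→232450, (E,nl_idx)→308300 …(+4); best=13500 via (B,hash)
  {ABDE}: card=150000; try (B,hash)→11900, (D,hash)→20800, (E,hash)→35800, (B,merge)→74500, (D,merge)→230550, (D,nl_idx)→245200 …(+5); best=11900 via (B,hash)
  {ACDE}: card=50000; try (D,hash)→8700, (C,hash)→10500, (E,hash)→13700, (D,merge)→73450, (C,merge)→73750, (D,nl_idx)→83100 …(+5); best=8700 via (D,hash)
  {ABCDE}: card=1500000; try (B,hash)→64100, (D,hash)→164100, (C,hash)→165900, (E,hash)→319100, (B,merge)→861700, (D,nl_idx)→2413500 …(+8); best=64100 via (B,hash)

64100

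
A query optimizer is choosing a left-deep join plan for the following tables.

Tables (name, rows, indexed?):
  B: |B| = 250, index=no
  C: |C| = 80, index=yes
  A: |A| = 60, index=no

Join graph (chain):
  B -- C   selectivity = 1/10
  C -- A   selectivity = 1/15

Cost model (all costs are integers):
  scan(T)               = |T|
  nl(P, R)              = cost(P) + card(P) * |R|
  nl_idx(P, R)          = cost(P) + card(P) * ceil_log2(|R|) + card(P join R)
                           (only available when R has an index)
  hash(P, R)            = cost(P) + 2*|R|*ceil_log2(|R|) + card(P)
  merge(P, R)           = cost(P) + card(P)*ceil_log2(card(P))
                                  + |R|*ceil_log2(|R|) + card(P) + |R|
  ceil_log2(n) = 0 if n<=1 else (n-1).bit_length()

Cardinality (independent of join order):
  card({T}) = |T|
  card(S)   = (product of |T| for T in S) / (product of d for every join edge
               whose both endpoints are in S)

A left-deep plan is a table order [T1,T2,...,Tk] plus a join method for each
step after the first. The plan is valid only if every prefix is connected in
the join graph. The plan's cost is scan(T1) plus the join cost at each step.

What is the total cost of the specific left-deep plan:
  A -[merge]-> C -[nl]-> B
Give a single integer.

step 1: scan A: cost=60, card=60
step 2: join C via merge
    card(P join C) = 60*80/(15) = 320
    cost = 60 + 60*6 + 80*7 + 60 + 80 = 1120
step 3: join B via nl
    card(P join B) = 320*250/(10) = 8000
    cost = 1120 + 320*250 = 81120

81120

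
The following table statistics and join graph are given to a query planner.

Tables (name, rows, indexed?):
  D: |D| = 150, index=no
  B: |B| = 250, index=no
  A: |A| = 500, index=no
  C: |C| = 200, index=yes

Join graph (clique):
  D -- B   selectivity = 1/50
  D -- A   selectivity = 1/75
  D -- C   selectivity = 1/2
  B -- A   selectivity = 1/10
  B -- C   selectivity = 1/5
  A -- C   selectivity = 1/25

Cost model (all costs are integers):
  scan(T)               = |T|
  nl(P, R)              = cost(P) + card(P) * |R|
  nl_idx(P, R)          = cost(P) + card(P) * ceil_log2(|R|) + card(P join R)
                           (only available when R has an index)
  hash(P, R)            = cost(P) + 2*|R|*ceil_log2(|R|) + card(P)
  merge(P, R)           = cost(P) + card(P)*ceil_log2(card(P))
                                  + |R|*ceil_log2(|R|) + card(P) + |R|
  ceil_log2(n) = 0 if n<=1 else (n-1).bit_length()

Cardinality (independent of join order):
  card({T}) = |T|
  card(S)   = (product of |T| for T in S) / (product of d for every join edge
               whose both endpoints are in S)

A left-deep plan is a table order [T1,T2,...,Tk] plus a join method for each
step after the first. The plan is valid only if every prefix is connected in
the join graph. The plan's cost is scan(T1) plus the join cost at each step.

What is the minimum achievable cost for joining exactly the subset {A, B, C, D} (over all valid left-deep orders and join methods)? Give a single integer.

Selinger DP over subsets of {A,B,C,D}:
  {D}: scan cost=150, card=150
  {B}: scan cost=250, card=250
  {A}: scan cost=500, card=500
  {C}: scan cost=200, card=200
  {BD}: card=750; try (D,hash)→2900, (B,merge)→3750, (D,merge)→3850, (B,hash)→4300, (B,nl)→37650, (D,nl)→37750; best=2900 via (D,hash)
  {AD}: card=1000; try (D,hash)→3400, (A,merge)→6500, (D,merge)→6850, (A,hash)→9300, (A,nl)→75150, (D,nl)→75500; best=3400 via (D,hash)
  {CD}: card=15000; try (D,hash)→2800, (C,merge)→3300, (D,merge)→3350, (C,hash)→3500, (C,nl_idx)→16350, (C,nl)→30150 …(+1); best=2800 via (D,hash)
  {AB}: card=12500; try (B,hash)→5000, (A,merge)→7500, (B,merge)→7750, (A,hash)→9500, (A,nl)→125250, (B,nl)→125500; best=5000 via (B,hash)
  {BC}: card=10000; try (C,hash)→3700, (B,merge)→4250, (C,merge)→4300, (B,hash)→4400, (C,nl_idx)→12250, (B,nl)→50200 …(+1); best=3700 via (C,hash)
  {AC}: card=4000; try (C,hash)→4200, (A,merge)→7000, (C,merge)→7300, (C,nl_idx)→8500, (A,hash)→9400, (A,nl)→100200 …(+1); best=4200 via (C,hash)
  {ABD}: card=500; try (B,hash)→8400, (A,hash)→12650, (A,merge)→16150, (B,merge)→16650, (D,hash)→19900, (D,merge)→193850 …(+3); best=8400 via (B,hash)
  {BCD}: card=15000; try (C,hash)→6850, (C,merge)→12950, (D,hash)→16100, (B,hash)→21800, (C,nl_idx)→23900, (C,nl)→152900 …(+4); best=6850 via (C,hash)
  {ACD}: card=4000; try (C,hash)→7600, (D,hash)→10600, (C,nl_idx)→15400, (C,merge)→16200, (A,hash)→26800, (D,merge)→57550 …(+4); best=7600 via (C,hash)
  {ABC}: card=20000; try (B,hash)→12200, (C,hash)→20700, (A,hash)→22700, (B,merge)→58450, (C,nl_idx)→125000, (A,merge)→158700 …(+4); best=12200 via (B,hash)
  {ABCD}: card=400; try (C,hash)→12100, (C,nl_idx)→12800, (C,merge)→15200, (B,hash)→15600, (A,hash)→30850, (D,hash)→34600 …(+7); best=12100 via (C,hash)

12100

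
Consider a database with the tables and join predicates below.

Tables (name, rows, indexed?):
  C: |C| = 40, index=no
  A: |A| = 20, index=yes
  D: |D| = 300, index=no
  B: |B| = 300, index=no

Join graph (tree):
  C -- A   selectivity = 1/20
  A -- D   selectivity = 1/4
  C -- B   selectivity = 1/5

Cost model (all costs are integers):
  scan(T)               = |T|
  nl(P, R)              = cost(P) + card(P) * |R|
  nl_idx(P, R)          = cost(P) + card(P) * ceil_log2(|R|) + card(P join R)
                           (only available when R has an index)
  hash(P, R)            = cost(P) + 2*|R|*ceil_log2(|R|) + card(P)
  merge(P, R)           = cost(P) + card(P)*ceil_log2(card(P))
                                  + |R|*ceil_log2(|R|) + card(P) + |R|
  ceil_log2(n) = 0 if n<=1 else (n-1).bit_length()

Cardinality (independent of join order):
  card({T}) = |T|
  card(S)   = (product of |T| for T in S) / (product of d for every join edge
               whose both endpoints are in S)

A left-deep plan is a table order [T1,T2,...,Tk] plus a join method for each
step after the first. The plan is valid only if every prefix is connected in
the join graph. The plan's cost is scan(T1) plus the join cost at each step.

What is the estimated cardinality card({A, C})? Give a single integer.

Tables in S: A(20), C(40)
Edges inside S: C-A(d=20)
numerator = 20 * 40 = 800
denominator = 20 = 20
card(S) = 800 / 20 = 40

40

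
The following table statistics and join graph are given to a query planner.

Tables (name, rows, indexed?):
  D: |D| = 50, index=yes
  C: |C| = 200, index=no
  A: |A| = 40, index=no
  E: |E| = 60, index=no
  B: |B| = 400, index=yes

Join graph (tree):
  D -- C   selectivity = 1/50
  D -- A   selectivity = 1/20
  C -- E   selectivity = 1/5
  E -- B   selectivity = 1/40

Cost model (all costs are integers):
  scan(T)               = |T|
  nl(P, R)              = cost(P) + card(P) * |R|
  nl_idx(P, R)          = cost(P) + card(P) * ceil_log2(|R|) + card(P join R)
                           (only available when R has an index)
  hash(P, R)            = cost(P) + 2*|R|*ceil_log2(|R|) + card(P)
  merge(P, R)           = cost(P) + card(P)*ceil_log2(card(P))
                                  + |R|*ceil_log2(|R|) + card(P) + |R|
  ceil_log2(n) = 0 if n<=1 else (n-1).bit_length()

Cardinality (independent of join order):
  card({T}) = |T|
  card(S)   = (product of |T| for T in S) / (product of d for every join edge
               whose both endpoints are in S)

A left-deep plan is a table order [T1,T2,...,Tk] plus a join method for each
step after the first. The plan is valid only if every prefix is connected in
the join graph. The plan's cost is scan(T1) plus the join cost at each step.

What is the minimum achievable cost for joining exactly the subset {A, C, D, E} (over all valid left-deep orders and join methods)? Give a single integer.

2800

Selinger DP over subsets of {A,C,D,E}:
  {D}: scan cost=50, card=50
  {C}: scan cost=200, card=200
  {A}: scan cost=40, card=40
  {E}: scan cost=60, card=60
  {CD}: card=200; try (D,hash)→1000, (D,nl_idx)→1600, (C,merge)→2200, (D,merge)→2350, (C,hash)→3300, (C,nl)→10050 …(+1); best=1000 via (D,hash)
  {AD}: card=100; try (D,nl_idx)→380, (A,hash)→580, (D,merge)→670, (D,hash)→680, (A,merge)→680, (D,nl)→2040 …(+1); best=380 via (D,nl_idx)
  {CE}: card=2400; try (E,hash)→1120, (C,merge)→2280, (E,merge)→2420, (C,hash)→3320, (C,nl)→12060, (E,nl)→12200; best=1120 via (E,hash)
  {ACD}: card=400; try (A,hash)→1680, (C,merge)→2980, (A,merge)→3080, (C,hash)→3680, (A,nl)→9000, (C,nl)→20380; best=1680 via (A,hash)
  {CDE}: card=2400; try (E,hash)→1920, (E,merge)→3220, (D,hash)→4120, (E,nl)→13000, (D,nl_idx)→17920, (D,merge)→32670 …(+1); best=1920 via (E,hash)
  {ACDE}: card=4800; try (E,hash)→2800, (A,hash)→4800, (E,merge)→6100, (E,nl)→25680, (A,merge)→33400, (A,nl)→97920; best=2800 via (E,hash)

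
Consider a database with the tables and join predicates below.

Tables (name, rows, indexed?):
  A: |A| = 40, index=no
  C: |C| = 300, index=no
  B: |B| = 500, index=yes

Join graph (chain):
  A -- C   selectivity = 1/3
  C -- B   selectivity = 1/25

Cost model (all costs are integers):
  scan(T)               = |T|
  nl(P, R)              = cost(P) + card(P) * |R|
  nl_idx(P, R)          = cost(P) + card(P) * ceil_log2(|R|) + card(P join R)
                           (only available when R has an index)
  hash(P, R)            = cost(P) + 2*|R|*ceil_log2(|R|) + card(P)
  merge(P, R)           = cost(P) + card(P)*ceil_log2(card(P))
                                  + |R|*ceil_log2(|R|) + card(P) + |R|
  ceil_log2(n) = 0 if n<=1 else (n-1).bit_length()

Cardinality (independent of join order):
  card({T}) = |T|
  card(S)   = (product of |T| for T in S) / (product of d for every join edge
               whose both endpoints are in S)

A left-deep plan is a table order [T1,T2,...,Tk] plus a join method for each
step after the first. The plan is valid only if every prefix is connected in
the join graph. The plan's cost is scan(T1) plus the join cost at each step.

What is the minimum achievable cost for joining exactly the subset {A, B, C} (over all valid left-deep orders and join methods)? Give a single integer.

Selinger DP over subsets of {A,B,C}:
  {A}: scan cost=40, card=40
  {C}: scan cost=300, card=300
  {B}: scan cost=500, card=500
  {AC}: card=4000; try (A,hash)→1080, (C,merge)→3320, (A,merge)→3580, (C,hash)→5480, (C,nl)→12040, (A,nl)→12300; best=1080 via (A,hash)
  {BC}: card=6000; try (C,hash)→6400, (B,merge)→8300, (C,merge)→8500, (B,nl_idx)→9000, (B,hash)→9600, (B,nl)→150300 …(+1); best=6400 via (C,hash)
  {ABC}: card=80000; try (A,hash)→12880, (B,hash)→14080, (B,merge)→58080, (A,merge)→90680, (B,nl_idx)→117080, (A,nl)→246400 …(+1); best=12880 via (A,hash)

12880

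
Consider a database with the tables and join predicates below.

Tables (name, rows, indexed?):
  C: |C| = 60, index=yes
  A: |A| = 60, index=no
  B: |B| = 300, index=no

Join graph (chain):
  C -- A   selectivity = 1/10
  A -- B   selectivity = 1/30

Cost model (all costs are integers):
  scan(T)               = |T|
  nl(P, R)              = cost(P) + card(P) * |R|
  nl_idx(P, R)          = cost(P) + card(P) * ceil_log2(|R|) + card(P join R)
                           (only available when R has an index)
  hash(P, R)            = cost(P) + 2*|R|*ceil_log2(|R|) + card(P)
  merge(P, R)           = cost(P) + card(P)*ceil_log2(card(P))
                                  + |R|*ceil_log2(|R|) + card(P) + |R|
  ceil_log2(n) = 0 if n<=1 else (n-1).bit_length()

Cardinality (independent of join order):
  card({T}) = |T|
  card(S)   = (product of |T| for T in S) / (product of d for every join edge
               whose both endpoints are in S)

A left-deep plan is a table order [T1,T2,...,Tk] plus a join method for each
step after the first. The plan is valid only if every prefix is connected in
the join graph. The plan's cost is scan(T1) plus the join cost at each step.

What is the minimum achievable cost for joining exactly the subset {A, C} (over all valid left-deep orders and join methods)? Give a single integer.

780

Selinger DP over subsets of {A,C}:
  {C}: scan cost=60, card=60
  {A}: scan cost=60, card=60
  {AC}: card=360; try (C,nl_idx)→780, (C,hash)→840, (A,hash)→840, (C,merge)→900, (A,merge)→900, (C,nl)→3660 …(+1); best=780 via (C,nl_idx)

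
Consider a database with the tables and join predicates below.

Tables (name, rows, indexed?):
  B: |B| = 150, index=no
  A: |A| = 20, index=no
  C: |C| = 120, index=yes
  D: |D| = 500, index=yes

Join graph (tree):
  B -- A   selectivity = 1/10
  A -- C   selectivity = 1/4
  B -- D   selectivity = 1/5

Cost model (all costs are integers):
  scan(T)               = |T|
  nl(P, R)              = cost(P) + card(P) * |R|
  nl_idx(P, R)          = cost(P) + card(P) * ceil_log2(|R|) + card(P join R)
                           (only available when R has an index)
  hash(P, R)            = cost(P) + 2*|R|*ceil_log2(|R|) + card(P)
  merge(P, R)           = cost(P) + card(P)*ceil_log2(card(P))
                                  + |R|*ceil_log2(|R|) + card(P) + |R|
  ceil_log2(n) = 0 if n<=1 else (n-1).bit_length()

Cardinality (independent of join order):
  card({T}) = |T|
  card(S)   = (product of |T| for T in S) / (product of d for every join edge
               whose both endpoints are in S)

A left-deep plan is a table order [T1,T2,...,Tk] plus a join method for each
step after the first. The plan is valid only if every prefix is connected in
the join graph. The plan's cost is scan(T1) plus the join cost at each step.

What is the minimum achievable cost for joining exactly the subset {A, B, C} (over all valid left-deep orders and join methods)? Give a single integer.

2480

Selinger DP over subsets of {A,B,C}:
  {B}: scan cost=150, card=150
  {A}: scan cost=20, card=20
  {C}: scan cost=120, card=120
  {AB}: card=300; try (A,hash)→500, (B,merge)→1490, (A,merge)→1620, (B,hash)→2440, (B,nl)→3020, (A,nl)→3150; best=500 via (A,hash)
  {AC}: card=600; try (A,hash)→440, (C,nl_idx)→760, (C,merge)→1100, (A,merge)→1200, (C,hash)→1720, (C,nl)→2420 …(+1); best=440 via (A,hash)
  {ABC}: card=9000; try (C,hash)→2480, (B,hash)→3440, (C,merge)→4460, (B,merge)→8390, (C,nl_idx)→11600, (C,nl)→36500 …(+1); best=2480 via (C,hash)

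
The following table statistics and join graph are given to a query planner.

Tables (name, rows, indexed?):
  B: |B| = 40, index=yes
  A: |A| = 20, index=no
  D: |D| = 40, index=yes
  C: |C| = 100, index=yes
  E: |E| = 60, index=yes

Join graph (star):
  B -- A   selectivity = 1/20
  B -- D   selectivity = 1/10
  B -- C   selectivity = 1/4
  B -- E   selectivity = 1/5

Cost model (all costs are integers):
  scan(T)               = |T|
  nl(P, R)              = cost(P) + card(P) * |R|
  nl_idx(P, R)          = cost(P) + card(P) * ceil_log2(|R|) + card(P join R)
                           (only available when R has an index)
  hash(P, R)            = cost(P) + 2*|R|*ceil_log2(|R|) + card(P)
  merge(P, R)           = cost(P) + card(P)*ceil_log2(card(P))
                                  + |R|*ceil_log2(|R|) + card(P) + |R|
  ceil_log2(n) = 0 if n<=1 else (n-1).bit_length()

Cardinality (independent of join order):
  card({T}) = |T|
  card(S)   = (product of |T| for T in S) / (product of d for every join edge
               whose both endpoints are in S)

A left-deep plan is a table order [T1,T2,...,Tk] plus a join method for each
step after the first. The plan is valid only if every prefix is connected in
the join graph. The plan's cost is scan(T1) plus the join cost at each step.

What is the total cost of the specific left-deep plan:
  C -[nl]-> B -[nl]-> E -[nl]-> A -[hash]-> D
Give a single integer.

316580

step 1: scan C: cost=100, card=100
step 2: join B via nl
    card(P join B) = 100*40/(4) = 1000
    cost = 100 + 100*40 = 4100
step 3: join E via nl
    card(P join E) = 1000*60/(5) = 12000
    cost = 4100 + 1000*60 = 64100
step 4: join A via nl
    card(P join A) = 12000*20/(20) = 12000
    cost = 64100 + 12000*20 = 304100
step 5: join D via hash
    card(P join D) = 12000*40/(10) = 48000
    cost = 304100 + 2*40*6 + 12000 = 316580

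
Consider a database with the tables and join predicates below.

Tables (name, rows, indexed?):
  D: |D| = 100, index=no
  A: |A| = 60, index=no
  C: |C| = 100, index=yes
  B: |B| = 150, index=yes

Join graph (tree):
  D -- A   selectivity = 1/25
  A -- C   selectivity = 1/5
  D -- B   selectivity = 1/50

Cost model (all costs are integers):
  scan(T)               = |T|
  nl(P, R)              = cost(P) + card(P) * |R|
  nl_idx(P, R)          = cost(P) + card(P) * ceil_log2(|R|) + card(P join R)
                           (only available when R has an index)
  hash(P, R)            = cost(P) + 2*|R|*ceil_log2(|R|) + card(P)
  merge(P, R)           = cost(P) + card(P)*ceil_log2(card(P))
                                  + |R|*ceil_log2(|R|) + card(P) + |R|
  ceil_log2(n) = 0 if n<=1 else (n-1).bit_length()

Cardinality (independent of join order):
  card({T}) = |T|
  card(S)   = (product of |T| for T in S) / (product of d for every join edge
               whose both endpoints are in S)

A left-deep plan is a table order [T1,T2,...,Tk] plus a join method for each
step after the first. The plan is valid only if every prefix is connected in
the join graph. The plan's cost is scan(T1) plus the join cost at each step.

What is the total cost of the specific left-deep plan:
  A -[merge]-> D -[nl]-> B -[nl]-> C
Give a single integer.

109280

step 1: scan A: cost=60, card=60
step 2: join D via merge
    card(P join D) = 60*100/(25) = 240
    cost = 60 + 60*6 + 100*7 + 60 + 100 = 1280
step 3: join B via nl
    card(P join B) = 240*150/(50) = 720
    cost = 1280 + 240*150 = 37280
step 4: join C via nl
    card(P join C) = 720*100/(5) = 14400
    cost = 37280 + 720*100 = 109280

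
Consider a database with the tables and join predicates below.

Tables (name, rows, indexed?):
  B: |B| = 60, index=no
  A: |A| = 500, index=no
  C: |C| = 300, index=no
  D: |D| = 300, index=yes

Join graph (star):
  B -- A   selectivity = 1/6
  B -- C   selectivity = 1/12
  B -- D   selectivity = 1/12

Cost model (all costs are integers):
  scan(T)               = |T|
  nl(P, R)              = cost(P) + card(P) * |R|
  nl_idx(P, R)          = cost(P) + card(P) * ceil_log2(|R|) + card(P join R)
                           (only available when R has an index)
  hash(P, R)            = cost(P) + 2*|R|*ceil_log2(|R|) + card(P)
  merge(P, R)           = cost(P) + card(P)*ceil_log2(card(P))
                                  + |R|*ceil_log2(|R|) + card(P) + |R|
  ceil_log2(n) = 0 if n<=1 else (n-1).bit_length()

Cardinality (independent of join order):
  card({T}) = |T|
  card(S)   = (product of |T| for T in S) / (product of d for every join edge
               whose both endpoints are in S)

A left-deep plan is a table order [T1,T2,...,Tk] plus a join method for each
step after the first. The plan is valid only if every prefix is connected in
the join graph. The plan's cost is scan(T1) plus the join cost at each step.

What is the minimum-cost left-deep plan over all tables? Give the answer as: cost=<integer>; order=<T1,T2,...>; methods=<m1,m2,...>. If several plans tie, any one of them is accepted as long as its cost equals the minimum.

Selinger DP (subsets sized 1..n):
  {B}: scan cost=60, card=60
  {A}: scan cost=500, card=500
  {C}: scan cost=300, card=300
  {D}: scan cost=300, card=300
  {AB}: card=5000; try (B,hash)→1720, (A,merge)→5480, (B,merge)→5920, (A,hash)→9120, (A,nl)→30060, (B,nl)→30500; best=1720 via (B,hash)
  {BC}: card=1500; try (B,hash)→1320, (C,merge)→3480, (B,merge)→3720, (C,hash)→5520, (C,nl)→18060, (B,nl)→18300; best=1320 via (B,hash)
  {BD}: card=1500; try (B,hash)→1320, (D,nl_idx)→2100, (D,merge)→3480, (B,merge)→3720, (D,hash)→5520, (D,nl)→18060 …(+1); best=1320 via (B,hash)
  {ABC}: card=125000; try (A,hash)→11820, (C,hash)→12120, (A,merge)→24320, (C,merge)→74720, (A,nl)→751320, (C,nl)→1501720; best=11820 via (A,hash)
  {ABD}: card=125000; try (A,hash)→11820, (D,hash)→12120, (A,merge)→24320, (D,merge)→74720, (D,nl_idx)→171720, (A,nl)→751320 …(+1); best=11820 via (A,hash)
  {BCD}: card=37500; try (D,hash)→8220, (C,hash)→8220, (D,merge)→22320, (C,merge)→22320, (D,nl_idx)→52320, (D,nl)→451320 …(+1); best=8220 via (D,hash)
  {ABCD}: card=3125000; try (A,hash)→54720, (D,hash)→142220, (C,hash)→142220, (A,merge)→650720, (D,merge)→2264820, (C,merge)→2264820 …(+4); best=54720 via (A,hash)

cost=54720; order=C,B,D,A; methods=hash,hash,hash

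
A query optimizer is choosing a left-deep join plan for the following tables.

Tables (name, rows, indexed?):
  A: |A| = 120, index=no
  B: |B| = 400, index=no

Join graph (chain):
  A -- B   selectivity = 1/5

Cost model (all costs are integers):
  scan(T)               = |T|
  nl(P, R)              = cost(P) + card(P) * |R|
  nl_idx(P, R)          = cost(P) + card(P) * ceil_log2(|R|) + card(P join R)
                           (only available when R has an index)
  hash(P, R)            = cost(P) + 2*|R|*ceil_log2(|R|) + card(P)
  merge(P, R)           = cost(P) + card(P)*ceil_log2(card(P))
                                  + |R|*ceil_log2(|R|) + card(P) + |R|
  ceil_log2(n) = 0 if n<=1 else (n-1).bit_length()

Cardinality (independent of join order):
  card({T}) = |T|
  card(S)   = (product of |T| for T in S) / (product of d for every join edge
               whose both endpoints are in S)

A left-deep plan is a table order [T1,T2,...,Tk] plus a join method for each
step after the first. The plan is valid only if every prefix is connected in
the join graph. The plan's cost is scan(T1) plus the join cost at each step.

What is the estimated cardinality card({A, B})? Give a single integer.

Tables in S: A(120), B(400)
Edges inside S: A-B(d=5)
numerator = 120 * 400 = 48000
denominator = 5 = 5
card(S) = 48000 / 5 = 9600

9600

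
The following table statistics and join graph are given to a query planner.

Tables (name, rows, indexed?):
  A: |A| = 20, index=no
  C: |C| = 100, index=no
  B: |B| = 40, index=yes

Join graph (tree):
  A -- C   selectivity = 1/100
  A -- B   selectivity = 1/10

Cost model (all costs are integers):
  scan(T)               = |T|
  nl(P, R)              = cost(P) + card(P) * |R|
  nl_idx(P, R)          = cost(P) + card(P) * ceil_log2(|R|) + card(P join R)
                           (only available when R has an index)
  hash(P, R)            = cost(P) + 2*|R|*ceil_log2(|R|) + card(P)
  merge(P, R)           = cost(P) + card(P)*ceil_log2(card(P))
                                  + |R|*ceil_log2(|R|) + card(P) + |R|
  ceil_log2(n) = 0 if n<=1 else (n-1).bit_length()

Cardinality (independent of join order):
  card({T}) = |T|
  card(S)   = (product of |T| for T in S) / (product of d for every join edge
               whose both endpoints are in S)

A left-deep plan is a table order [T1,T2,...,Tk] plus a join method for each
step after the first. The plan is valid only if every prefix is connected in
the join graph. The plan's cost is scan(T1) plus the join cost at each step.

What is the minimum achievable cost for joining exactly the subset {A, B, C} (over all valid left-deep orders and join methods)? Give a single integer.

600

Selinger DP over subsets of {A,B,C}:
  {A}: scan cost=20, card=20
  {C}: scan cost=100, card=100
  {B}: scan cost=40, card=40
  {AC}: card=20; try (A,hash)→400, (C,merge)→940, (A,merge)→1020, (C,hash)→1440, (C,nl)→2020, (A,nl)→2100; best=400 via (A,hash)
  {AB}: card=80; try (B,nl_idx)→220, (A,hash)→280, (B,merge)→420, (A,merge)→440, (B,hash)→520, (B,nl)→820 …(+1); best=220 via (B,nl_idx)
  {ABC}: card=80; try (B,nl_idx)→600, (B,merge)→800, (B,hash)→900, (B,nl)→1200, (C,merge)→1660, (C,hash)→1700 …(+1); best=600 via (B,nl_idx)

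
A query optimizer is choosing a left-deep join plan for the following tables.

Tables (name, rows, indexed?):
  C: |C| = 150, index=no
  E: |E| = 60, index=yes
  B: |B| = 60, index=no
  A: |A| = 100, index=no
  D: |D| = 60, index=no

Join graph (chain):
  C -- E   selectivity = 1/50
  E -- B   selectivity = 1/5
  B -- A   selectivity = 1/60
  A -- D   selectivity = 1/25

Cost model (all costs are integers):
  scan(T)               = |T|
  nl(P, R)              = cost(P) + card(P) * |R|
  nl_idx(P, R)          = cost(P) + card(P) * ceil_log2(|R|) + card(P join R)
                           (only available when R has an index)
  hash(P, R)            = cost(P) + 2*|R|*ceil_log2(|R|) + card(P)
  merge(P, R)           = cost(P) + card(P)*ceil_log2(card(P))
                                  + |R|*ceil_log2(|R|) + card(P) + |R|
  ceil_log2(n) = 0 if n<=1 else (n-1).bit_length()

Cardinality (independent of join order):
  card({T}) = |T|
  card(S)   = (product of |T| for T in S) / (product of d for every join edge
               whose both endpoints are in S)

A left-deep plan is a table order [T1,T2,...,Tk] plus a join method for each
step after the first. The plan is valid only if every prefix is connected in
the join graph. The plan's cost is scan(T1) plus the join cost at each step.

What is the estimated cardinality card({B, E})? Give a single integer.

720

Tables in S: B(60), E(60)
Edges inside S: E-B(d=5)
numerator = 60 * 60 = 3600
denominator = 5 = 5
card(S) = 3600 / 5 = 720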